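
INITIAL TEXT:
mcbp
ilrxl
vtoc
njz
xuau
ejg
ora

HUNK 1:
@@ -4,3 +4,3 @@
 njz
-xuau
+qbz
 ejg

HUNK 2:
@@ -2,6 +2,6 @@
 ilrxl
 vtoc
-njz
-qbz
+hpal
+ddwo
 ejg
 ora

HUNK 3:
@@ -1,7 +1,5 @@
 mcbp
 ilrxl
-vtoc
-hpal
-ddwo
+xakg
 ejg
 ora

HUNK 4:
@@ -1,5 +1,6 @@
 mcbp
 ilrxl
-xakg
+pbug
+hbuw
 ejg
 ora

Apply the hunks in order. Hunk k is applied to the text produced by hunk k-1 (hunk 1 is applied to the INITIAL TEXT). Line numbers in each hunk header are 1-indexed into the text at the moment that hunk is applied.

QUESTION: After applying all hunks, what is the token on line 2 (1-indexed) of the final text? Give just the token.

Answer: ilrxl

Derivation:
Hunk 1: at line 4 remove [xuau] add [qbz] -> 7 lines: mcbp ilrxl vtoc njz qbz ejg ora
Hunk 2: at line 2 remove [njz,qbz] add [hpal,ddwo] -> 7 lines: mcbp ilrxl vtoc hpal ddwo ejg ora
Hunk 3: at line 1 remove [vtoc,hpal,ddwo] add [xakg] -> 5 lines: mcbp ilrxl xakg ejg ora
Hunk 4: at line 1 remove [xakg] add [pbug,hbuw] -> 6 lines: mcbp ilrxl pbug hbuw ejg ora
Final line 2: ilrxl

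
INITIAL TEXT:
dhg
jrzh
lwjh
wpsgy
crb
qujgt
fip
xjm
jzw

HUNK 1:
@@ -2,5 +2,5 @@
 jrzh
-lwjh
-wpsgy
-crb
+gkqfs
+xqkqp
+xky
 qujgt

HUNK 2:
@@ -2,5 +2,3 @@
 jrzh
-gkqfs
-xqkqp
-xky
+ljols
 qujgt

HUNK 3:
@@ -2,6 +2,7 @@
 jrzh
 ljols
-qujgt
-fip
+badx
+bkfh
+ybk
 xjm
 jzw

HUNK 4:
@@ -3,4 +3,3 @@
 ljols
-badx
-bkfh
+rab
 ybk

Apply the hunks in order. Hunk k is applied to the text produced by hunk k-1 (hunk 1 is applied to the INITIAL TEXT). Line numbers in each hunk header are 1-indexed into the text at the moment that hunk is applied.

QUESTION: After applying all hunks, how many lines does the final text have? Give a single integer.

Hunk 1: at line 2 remove [lwjh,wpsgy,crb] add [gkqfs,xqkqp,xky] -> 9 lines: dhg jrzh gkqfs xqkqp xky qujgt fip xjm jzw
Hunk 2: at line 2 remove [gkqfs,xqkqp,xky] add [ljols] -> 7 lines: dhg jrzh ljols qujgt fip xjm jzw
Hunk 3: at line 2 remove [qujgt,fip] add [badx,bkfh,ybk] -> 8 lines: dhg jrzh ljols badx bkfh ybk xjm jzw
Hunk 4: at line 3 remove [badx,bkfh] add [rab] -> 7 lines: dhg jrzh ljols rab ybk xjm jzw
Final line count: 7

Answer: 7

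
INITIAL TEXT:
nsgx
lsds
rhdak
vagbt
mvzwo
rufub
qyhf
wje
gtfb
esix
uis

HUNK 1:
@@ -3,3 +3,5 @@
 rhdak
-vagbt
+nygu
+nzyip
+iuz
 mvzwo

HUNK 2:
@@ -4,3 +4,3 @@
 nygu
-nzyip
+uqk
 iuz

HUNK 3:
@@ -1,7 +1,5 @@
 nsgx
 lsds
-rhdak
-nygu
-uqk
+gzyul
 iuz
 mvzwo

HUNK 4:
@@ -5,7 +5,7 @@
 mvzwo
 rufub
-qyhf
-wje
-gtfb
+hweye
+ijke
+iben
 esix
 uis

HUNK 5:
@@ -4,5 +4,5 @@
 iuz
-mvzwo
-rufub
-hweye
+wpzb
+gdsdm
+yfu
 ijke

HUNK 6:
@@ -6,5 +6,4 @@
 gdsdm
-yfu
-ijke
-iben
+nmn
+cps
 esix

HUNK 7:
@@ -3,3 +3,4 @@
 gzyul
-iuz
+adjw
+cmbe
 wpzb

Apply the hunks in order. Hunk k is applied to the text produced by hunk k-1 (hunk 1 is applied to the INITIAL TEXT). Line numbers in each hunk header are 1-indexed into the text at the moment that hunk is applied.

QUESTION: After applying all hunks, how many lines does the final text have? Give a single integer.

Hunk 1: at line 3 remove [vagbt] add [nygu,nzyip,iuz] -> 13 lines: nsgx lsds rhdak nygu nzyip iuz mvzwo rufub qyhf wje gtfb esix uis
Hunk 2: at line 4 remove [nzyip] add [uqk] -> 13 lines: nsgx lsds rhdak nygu uqk iuz mvzwo rufub qyhf wje gtfb esix uis
Hunk 3: at line 1 remove [rhdak,nygu,uqk] add [gzyul] -> 11 lines: nsgx lsds gzyul iuz mvzwo rufub qyhf wje gtfb esix uis
Hunk 4: at line 5 remove [qyhf,wje,gtfb] add [hweye,ijke,iben] -> 11 lines: nsgx lsds gzyul iuz mvzwo rufub hweye ijke iben esix uis
Hunk 5: at line 4 remove [mvzwo,rufub,hweye] add [wpzb,gdsdm,yfu] -> 11 lines: nsgx lsds gzyul iuz wpzb gdsdm yfu ijke iben esix uis
Hunk 6: at line 6 remove [yfu,ijke,iben] add [nmn,cps] -> 10 lines: nsgx lsds gzyul iuz wpzb gdsdm nmn cps esix uis
Hunk 7: at line 3 remove [iuz] add [adjw,cmbe] -> 11 lines: nsgx lsds gzyul adjw cmbe wpzb gdsdm nmn cps esix uis
Final line count: 11

Answer: 11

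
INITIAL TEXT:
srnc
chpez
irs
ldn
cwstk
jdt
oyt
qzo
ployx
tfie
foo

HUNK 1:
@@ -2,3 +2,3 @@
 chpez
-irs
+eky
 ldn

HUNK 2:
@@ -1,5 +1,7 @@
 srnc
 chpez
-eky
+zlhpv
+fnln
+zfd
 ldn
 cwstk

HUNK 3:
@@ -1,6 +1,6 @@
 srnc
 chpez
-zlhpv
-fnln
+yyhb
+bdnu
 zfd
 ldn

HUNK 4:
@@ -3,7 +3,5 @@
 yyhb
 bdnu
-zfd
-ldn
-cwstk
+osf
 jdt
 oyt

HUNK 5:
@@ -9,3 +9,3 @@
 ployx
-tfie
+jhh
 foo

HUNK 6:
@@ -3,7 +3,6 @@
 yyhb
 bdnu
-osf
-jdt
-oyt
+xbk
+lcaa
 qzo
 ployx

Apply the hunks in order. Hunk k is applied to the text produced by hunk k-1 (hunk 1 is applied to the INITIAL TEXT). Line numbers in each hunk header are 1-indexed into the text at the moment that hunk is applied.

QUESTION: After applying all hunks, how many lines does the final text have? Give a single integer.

Answer: 10

Derivation:
Hunk 1: at line 2 remove [irs] add [eky] -> 11 lines: srnc chpez eky ldn cwstk jdt oyt qzo ployx tfie foo
Hunk 2: at line 1 remove [eky] add [zlhpv,fnln,zfd] -> 13 lines: srnc chpez zlhpv fnln zfd ldn cwstk jdt oyt qzo ployx tfie foo
Hunk 3: at line 1 remove [zlhpv,fnln] add [yyhb,bdnu] -> 13 lines: srnc chpez yyhb bdnu zfd ldn cwstk jdt oyt qzo ployx tfie foo
Hunk 4: at line 3 remove [zfd,ldn,cwstk] add [osf] -> 11 lines: srnc chpez yyhb bdnu osf jdt oyt qzo ployx tfie foo
Hunk 5: at line 9 remove [tfie] add [jhh] -> 11 lines: srnc chpez yyhb bdnu osf jdt oyt qzo ployx jhh foo
Hunk 6: at line 3 remove [osf,jdt,oyt] add [xbk,lcaa] -> 10 lines: srnc chpez yyhb bdnu xbk lcaa qzo ployx jhh foo
Final line count: 10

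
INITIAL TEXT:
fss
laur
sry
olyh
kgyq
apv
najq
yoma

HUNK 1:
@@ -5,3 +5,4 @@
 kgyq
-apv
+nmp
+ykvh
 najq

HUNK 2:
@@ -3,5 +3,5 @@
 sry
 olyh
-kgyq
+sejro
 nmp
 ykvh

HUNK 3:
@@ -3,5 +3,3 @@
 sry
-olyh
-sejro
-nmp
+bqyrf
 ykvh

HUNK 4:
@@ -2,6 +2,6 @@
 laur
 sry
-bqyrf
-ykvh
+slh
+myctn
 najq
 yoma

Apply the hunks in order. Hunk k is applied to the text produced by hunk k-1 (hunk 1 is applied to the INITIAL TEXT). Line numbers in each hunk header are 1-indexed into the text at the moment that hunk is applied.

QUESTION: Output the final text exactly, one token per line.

Hunk 1: at line 5 remove [apv] add [nmp,ykvh] -> 9 lines: fss laur sry olyh kgyq nmp ykvh najq yoma
Hunk 2: at line 3 remove [kgyq] add [sejro] -> 9 lines: fss laur sry olyh sejro nmp ykvh najq yoma
Hunk 3: at line 3 remove [olyh,sejro,nmp] add [bqyrf] -> 7 lines: fss laur sry bqyrf ykvh najq yoma
Hunk 4: at line 2 remove [bqyrf,ykvh] add [slh,myctn] -> 7 lines: fss laur sry slh myctn najq yoma

Answer: fss
laur
sry
slh
myctn
najq
yoma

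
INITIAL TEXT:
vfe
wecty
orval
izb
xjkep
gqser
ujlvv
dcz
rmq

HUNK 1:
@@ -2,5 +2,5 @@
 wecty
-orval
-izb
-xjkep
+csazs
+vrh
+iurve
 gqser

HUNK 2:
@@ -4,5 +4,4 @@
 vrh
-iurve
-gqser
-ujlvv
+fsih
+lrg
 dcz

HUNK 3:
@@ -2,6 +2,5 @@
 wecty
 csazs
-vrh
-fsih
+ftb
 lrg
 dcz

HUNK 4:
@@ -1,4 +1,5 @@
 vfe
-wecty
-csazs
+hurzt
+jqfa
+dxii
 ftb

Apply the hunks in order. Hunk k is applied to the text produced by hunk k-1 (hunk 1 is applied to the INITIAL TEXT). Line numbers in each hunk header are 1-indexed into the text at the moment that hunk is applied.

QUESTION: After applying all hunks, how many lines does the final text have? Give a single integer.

Hunk 1: at line 2 remove [orval,izb,xjkep] add [csazs,vrh,iurve] -> 9 lines: vfe wecty csazs vrh iurve gqser ujlvv dcz rmq
Hunk 2: at line 4 remove [iurve,gqser,ujlvv] add [fsih,lrg] -> 8 lines: vfe wecty csazs vrh fsih lrg dcz rmq
Hunk 3: at line 2 remove [vrh,fsih] add [ftb] -> 7 lines: vfe wecty csazs ftb lrg dcz rmq
Hunk 4: at line 1 remove [wecty,csazs] add [hurzt,jqfa,dxii] -> 8 lines: vfe hurzt jqfa dxii ftb lrg dcz rmq
Final line count: 8

Answer: 8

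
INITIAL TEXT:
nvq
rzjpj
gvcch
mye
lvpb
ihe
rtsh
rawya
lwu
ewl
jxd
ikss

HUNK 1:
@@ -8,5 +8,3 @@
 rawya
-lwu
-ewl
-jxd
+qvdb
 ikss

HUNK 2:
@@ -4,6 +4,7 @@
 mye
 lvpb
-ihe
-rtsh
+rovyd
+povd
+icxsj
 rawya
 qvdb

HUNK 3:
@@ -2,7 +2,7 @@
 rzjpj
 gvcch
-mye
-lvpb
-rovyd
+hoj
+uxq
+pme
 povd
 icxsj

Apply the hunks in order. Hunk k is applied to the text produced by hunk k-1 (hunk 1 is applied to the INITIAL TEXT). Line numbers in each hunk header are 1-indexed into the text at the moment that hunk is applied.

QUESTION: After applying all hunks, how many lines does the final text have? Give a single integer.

Answer: 11

Derivation:
Hunk 1: at line 8 remove [lwu,ewl,jxd] add [qvdb] -> 10 lines: nvq rzjpj gvcch mye lvpb ihe rtsh rawya qvdb ikss
Hunk 2: at line 4 remove [ihe,rtsh] add [rovyd,povd,icxsj] -> 11 lines: nvq rzjpj gvcch mye lvpb rovyd povd icxsj rawya qvdb ikss
Hunk 3: at line 2 remove [mye,lvpb,rovyd] add [hoj,uxq,pme] -> 11 lines: nvq rzjpj gvcch hoj uxq pme povd icxsj rawya qvdb ikss
Final line count: 11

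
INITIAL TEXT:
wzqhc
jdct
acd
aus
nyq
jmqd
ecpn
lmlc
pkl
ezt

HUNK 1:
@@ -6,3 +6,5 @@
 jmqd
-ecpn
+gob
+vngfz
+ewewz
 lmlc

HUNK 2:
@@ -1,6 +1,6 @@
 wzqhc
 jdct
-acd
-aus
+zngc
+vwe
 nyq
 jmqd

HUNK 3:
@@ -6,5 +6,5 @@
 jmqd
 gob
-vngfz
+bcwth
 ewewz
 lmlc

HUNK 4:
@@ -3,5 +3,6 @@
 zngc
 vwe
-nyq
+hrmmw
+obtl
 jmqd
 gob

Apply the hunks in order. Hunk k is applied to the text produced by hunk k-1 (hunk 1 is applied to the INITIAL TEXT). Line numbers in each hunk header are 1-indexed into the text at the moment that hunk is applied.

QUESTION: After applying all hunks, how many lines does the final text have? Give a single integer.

Hunk 1: at line 6 remove [ecpn] add [gob,vngfz,ewewz] -> 12 lines: wzqhc jdct acd aus nyq jmqd gob vngfz ewewz lmlc pkl ezt
Hunk 2: at line 1 remove [acd,aus] add [zngc,vwe] -> 12 lines: wzqhc jdct zngc vwe nyq jmqd gob vngfz ewewz lmlc pkl ezt
Hunk 3: at line 6 remove [vngfz] add [bcwth] -> 12 lines: wzqhc jdct zngc vwe nyq jmqd gob bcwth ewewz lmlc pkl ezt
Hunk 4: at line 3 remove [nyq] add [hrmmw,obtl] -> 13 lines: wzqhc jdct zngc vwe hrmmw obtl jmqd gob bcwth ewewz lmlc pkl ezt
Final line count: 13

Answer: 13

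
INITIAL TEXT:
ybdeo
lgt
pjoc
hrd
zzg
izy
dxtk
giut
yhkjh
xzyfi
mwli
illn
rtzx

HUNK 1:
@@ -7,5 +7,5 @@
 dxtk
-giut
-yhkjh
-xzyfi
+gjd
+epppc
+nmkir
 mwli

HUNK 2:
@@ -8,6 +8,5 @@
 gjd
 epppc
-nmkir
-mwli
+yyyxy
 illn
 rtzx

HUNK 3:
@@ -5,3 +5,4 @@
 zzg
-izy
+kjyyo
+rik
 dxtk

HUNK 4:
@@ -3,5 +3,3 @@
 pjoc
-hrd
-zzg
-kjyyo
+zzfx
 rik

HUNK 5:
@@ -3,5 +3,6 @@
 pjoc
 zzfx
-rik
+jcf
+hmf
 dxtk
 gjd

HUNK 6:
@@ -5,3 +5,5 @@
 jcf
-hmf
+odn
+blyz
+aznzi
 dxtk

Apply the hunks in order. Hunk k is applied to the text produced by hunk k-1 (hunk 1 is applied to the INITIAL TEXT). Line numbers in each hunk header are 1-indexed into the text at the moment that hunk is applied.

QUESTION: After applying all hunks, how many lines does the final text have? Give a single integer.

Answer: 14

Derivation:
Hunk 1: at line 7 remove [giut,yhkjh,xzyfi] add [gjd,epppc,nmkir] -> 13 lines: ybdeo lgt pjoc hrd zzg izy dxtk gjd epppc nmkir mwli illn rtzx
Hunk 2: at line 8 remove [nmkir,mwli] add [yyyxy] -> 12 lines: ybdeo lgt pjoc hrd zzg izy dxtk gjd epppc yyyxy illn rtzx
Hunk 3: at line 5 remove [izy] add [kjyyo,rik] -> 13 lines: ybdeo lgt pjoc hrd zzg kjyyo rik dxtk gjd epppc yyyxy illn rtzx
Hunk 4: at line 3 remove [hrd,zzg,kjyyo] add [zzfx] -> 11 lines: ybdeo lgt pjoc zzfx rik dxtk gjd epppc yyyxy illn rtzx
Hunk 5: at line 3 remove [rik] add [jcf,hmf] -> 12 lines: ybdeo lgt pjoc zzfx jcf hmf dxtk gjd epppc yyyxy illn rtzx
Hunk 6: at line 5 remove [hmf] add [odn,blyz,aznzi] -> 14 lines: ybdeo lgt pjoc zzfx jcf odn blyz aznzi dxtk gjd epppc yyyxy illn rtzx
Final line count: 14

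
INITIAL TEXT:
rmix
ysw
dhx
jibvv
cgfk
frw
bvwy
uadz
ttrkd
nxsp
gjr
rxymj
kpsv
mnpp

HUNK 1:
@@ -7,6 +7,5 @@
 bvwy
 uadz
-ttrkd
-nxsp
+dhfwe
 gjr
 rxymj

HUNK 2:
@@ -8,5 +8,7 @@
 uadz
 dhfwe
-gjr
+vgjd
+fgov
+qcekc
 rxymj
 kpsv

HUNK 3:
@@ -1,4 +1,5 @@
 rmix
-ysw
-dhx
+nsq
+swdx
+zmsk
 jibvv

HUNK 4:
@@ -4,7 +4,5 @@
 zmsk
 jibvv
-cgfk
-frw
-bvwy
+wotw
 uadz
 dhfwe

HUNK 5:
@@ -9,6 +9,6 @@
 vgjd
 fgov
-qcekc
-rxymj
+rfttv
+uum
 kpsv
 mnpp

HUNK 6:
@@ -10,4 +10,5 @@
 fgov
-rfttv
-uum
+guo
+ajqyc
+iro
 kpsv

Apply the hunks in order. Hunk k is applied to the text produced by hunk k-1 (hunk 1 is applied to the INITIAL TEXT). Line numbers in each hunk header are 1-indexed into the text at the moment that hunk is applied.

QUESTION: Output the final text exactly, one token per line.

Hunk 1: at line 7 remove [ttrkd,nxsp] add [dhfwe] -> 13 lines: rmix ysw dhx jibvv cgfk frw bvwy uadz dhfwe gjr rxymj kpsv mnpp
Hunk 2: at line 8 remove [gjr] add [vgjd,fgov,qcekc] -> 15 lines: rmix ysw dhx jibvv cgfk frw bvwy uadz dhfwe vgjd fgov qcekc rxymj kpsv mnpp
Hunk 3: at line 1 remove [ysw,dhx] add [nsq,swdx,zmsk] -> 16 lines: rmix nsq swdx zmsk jibvv cgfk frw bvwy uadz dhfwe vgjd fgov qcekc rxymj kpsv mnpp
Hunk 4: at line 4 remove [cgfk,frw,bvwy] add [wotw] -> 14 lines: rmix nsq swdx zmsk jibvv wotw uadz dhfwe vgjd fgov qcekc rxymj kpsv mnpp
Hunk 5: at line 9 remove [qcekc,rxymj] add [rfttv,uum] -> 14 lines: rmix nsq swdx zmsk jibvv wotw uadz dhfwe vgjd fgov rfttv uum kpsv mnpp
Hunk 6: at line 10 remove [rfttv,uum] add [guo,ajqyc,iro] -> 15 lines: rmix nsq swdx zmsk jibvv wotw uadz dhfwe vgjd fgov guo ajqyc iro kpsv mnpp

Answer: rmix
nsq
swdx
zmsk
jibvv
wotw
uadz
dhfwe
vgjd
fgov
guo
ajqyc
iro
kpsv
mnpp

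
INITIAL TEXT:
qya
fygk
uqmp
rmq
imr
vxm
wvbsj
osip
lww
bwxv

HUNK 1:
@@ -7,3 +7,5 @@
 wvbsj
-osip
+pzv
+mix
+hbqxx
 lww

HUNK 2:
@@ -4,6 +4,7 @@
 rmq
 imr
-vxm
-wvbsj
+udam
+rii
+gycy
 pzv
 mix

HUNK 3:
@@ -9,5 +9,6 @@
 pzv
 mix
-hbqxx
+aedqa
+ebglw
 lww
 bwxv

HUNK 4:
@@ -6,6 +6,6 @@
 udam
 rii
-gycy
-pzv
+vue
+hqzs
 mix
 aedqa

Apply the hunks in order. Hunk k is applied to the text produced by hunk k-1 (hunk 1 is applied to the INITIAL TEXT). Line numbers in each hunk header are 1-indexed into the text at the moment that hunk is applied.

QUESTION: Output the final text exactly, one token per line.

Answer: qya
fygk
uqmp
rmq
imr
udam
rii
vue
hqzs
mix
aedqa
ebglw
lww
bwxv

Derivation:
Hunk 1: at line 7 remove [osip] add [pzv,mix,hbqxx] -> 12 lines: qya fygk uqmp rmq imr vxm wvbsj pzv mix hbqxx lww bwxv
Hunk 2: at line 4 remove [vxm,wvbsj] add [udam,rii,gycy] -> 13 lines: qya fygk uqmp rmq imr udam rii gycy pzv mix hbqxx lww bwxv
Hunk 3: at line 9 remove [hbqxx] add [aedqa,ebglw] -> 14 lines: qya fygk uqmp rmq imr udam rii gycy pzv mix aedqa ebglw lww bwxv
Hunk 4: at line 6 remove [gycy,pzv] add [vue,hqzs] -> 14 lines: qya fygk uqmp rmq imr udam rii vue hqzs mix aedqa ebglw lww bwxv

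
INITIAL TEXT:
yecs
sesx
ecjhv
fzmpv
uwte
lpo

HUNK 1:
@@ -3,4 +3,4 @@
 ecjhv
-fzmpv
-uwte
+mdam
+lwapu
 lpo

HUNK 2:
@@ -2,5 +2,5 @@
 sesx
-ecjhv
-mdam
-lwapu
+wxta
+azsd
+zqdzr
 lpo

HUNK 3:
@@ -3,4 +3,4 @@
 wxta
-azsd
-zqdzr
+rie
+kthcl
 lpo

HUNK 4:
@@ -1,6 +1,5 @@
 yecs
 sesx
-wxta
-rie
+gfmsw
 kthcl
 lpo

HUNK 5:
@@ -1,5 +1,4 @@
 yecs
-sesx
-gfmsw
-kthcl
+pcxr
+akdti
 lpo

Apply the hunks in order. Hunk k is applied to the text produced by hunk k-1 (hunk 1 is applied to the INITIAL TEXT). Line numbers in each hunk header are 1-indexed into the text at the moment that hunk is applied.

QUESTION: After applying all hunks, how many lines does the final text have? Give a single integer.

Answer: 4

Derivation:
Hunk 1: at line 3 remove [fzmpv,uwte] add [mdam,lwapu] -> 6 lines: yecs sesx ecjhv mdam lwapu lpo
Hunk 2: at line 2 remove [ecjhv,mdam,lwapu] add [wxta,azsd,zqdzr] -> 6 lines: yecs sesx wxta azsd zqdzr lpo
Hunk 3: at line 3 remove [azsd,zqdzr] add [rie,kthcl] -> 6 lines: yecs sesx wxta rie kthcl lpo
Hunk 4: at line 1 remove [wxta,rie] add [gfmsw] -> 5 lines: yecs sesx gfmsw kthcl lpo
Hunk 5: at line 1 remove [sesx,gfmsw,kthcl] add [pcxr,akdti] -> 4 lines: yecs pcxr akdti lpo
Final line count: 4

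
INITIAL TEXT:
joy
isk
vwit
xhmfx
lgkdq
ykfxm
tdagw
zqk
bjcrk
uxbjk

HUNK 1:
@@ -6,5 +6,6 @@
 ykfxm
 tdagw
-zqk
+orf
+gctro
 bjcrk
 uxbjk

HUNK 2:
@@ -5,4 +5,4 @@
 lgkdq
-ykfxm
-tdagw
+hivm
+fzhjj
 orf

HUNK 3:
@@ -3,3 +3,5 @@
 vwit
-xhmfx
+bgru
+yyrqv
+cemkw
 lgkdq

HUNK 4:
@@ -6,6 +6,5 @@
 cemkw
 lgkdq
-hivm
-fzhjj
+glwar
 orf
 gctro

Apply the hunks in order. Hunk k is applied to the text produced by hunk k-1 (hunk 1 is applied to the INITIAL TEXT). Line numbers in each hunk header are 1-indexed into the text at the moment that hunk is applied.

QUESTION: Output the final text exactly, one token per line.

Answer: joy
isk
vwit
bgru
yyrqv
cemkw
lgkdq
glwar
orf
gctro
bjcrk
uxbjk

Derivation:
Hunk 1: at line 6 remove [zqk] add [orf,gctro] -> 11 lines: joy isk vwit xhmfx lgkdq ykfxm tdagw orf gctro bjcrk uxbjk
Hunk 2: at line 5 remove [ykfxm,tdagw] add [hivm,fzhjj] -> 11 lines: joy isk vwit xhmfx lgkdq hivm fzhjj orf gctro bjcrk uxbjk
Hunk 3: at line 3 remove [xhmfx] add [bgru,yyrqv,cemkw] -> 13 lines: joy isk vwit bgru yyrqv cemkw lgkdq hivm fzhjj orf gctro bjcrk uxbjk
Hunk 4: at line 6 remove [hivm,fzhjj] add [glwar] -> 12 lines: joy isk vwit bgru yyrqv cemkw lgkdq glwar orf gctro bjcrk uxbjk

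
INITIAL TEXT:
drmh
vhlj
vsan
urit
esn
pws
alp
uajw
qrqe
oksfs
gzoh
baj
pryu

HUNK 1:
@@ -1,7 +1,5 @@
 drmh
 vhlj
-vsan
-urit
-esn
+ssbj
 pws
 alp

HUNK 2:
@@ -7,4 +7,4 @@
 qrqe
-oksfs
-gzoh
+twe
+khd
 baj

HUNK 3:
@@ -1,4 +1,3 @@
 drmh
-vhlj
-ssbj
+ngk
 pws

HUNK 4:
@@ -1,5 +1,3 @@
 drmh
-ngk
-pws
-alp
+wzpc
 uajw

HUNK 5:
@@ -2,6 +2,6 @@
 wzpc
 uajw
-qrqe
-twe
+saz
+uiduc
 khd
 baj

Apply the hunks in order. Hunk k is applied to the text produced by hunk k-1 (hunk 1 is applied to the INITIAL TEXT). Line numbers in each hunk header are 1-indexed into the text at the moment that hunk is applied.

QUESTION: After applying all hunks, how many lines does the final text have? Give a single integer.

Hunk 1: at line 1 remove [vsan,urit,esn] add [ssbj] -> 11 lines: drmh vhlj ssbj pws alp uajw qrqe oksfs gzoh baj pryu
Hunk 2: at line 7 remove [oksfs,gzoh] add [twe,khd] -> 11 lines: drmh vhlj ssbj pws alp uajw qrqe twe khd baj pryu
Hunk 3: at line 1 remove [vhlj,ssbj] add [ngk] -> 10 lines: drmh ngk pws alp uajw qrqe twe khd baj pryu
Hunk 4: at line 1 remove [ngk,pws,alp] add [wzpc] -> 8 lines: drmh wzpc uajw qrqe twe khd baj pryu
Hunk 5: at line 2 remove [qrqe,twe] add [saz,uiduc] -> 8 lines: drmh wzpc uajw saz uiduc khd baj pryu
Final line count: 8

Answer: 8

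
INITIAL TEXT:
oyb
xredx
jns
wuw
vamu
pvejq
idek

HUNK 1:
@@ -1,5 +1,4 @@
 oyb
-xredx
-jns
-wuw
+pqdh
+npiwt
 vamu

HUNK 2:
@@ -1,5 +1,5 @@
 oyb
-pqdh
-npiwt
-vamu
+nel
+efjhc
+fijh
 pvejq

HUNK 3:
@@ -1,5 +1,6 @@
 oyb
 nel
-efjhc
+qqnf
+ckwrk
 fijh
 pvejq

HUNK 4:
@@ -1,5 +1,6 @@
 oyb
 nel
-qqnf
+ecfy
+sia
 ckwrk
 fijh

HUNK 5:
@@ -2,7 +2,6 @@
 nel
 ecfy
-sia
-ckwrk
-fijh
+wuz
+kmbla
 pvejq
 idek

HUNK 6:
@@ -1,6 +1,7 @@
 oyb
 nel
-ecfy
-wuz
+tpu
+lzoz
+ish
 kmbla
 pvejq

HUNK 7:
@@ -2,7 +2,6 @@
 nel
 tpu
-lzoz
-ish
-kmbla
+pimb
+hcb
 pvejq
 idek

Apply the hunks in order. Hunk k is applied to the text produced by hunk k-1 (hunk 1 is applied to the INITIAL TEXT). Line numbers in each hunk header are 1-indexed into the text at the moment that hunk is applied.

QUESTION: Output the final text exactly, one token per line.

Answer: oyb
nel
tpu
pimb
hcb
pvejq
idek

Derivation:
Hunk 1: at line 1 remove [xredx,jns,wuw] add [pqdh,npiwt] -> 6 lines: oyb pqdh npiwt vamu pvejq idek
Hunk 2: at line 1 remove [pqdh,npiwt,vamu] add [nel,efjhc,fijh] -> 6 lines: oyb nel efjhc fijh pvejq idek
Hunk 3: at line 1 remove [efjhc] add [qqnf,ckwrk] -> 7 lines: oyb nel qqnf ckwrk fijh pvejq idek
Hunk 4: at line 1 remove [qqnf] add [ecfy,sia] -> 8 lines: oyb nel ecfy sia ckwrk fijh pvejq idek
Hunk 5: at line 2 remove [sia,ckwrk,fijh] add [wuz,kmbla] -> 7 lines: oyb nel ecfy wuz kmbla pvejq idek
Hunk 6: at line 1 remove [ecfy,wuz] add [tpu,lzoz,ish] -> 8 lines: oyb nel tpu lzoz ish kmbla pvejq idek
Hunk 7: at line 2 remove [lzoz,ish,kmbla] add [pimb,hcb] -> 7 lines: oyb nel tpu pimb hcb pvejq idek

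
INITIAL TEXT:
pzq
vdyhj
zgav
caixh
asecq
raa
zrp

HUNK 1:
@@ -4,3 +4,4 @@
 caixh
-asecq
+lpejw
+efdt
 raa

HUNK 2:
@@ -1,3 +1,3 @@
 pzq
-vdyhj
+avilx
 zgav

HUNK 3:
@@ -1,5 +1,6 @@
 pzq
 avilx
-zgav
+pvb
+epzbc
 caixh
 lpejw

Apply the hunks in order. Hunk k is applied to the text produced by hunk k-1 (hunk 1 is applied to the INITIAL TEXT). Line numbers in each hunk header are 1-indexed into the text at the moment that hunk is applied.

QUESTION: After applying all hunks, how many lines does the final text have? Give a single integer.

Answer: 9

Derivation:
Hunk 1: at line 4 remove [asecq] add [lpejw,efdt] -> 8 lines: pzq vdyhj zgav caixh lpejw efdt raa zrp
Hunk 2: at line 1 remove [vdyhj] add [avilx] -> 8 lines: pzq avilx zgav caixh lpejw efdt raa zrp
Hunk 3: at line 1 remove [zgav] add [pvb,epzbc] -> 9 lines: pzq avilx pvb epzbc caixh lpejw efdt raa zrp
Final line count: 9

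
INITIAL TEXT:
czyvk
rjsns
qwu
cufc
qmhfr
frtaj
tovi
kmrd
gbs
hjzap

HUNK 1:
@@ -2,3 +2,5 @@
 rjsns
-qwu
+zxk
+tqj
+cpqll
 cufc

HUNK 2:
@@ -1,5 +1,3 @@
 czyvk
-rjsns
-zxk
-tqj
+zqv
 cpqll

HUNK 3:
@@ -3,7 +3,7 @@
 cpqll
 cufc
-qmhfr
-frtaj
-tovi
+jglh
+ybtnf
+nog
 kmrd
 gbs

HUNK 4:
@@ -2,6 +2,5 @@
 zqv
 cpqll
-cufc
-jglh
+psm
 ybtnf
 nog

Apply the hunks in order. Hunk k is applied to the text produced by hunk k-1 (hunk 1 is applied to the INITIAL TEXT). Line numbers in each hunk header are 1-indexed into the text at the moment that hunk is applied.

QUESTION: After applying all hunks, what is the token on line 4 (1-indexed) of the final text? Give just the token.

Answer: psm

Derivation:
Hunk 1: at line 2 remove [qwu] add [zxk,tqj,cpqll] -> 12 lines: czyvk rjsns zxk tqj cpqll cufc qmhfr frtaj tovi kmrd gbs hjzap
Hunk 2: at line 1 remove [rjsns,zxk,tqj] add [zqv] -> 10 lines: czyvk zqv cpqll cufc qmhfr frtaj tovi kmrd gbs hjzap
Hunk 3: at line 3 remove [qmhfr,frtaj,tovi] add [jglh,ybtnf,nog] -> 10 lines: czyvk zqv cpqll cufc jglh ybtnf nog kmrd gbs hjzap
Hunk 4: at line 2 remove [cufc,jglh] add [psm] -> 9 lines: czyvk zqv cpqll psm ybtnf nog kmrd gbs hjzap
Final line 4: psm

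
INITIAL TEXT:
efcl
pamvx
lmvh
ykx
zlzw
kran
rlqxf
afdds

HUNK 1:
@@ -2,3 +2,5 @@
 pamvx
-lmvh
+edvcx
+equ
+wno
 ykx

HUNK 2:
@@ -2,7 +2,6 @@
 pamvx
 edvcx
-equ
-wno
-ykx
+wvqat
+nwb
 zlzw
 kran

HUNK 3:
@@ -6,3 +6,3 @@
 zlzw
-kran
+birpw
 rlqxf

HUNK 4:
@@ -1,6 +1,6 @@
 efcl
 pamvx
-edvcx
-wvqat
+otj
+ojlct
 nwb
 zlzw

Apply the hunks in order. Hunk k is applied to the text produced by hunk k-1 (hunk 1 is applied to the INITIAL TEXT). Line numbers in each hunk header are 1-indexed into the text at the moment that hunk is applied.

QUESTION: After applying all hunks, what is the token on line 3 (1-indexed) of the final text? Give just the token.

Hunk 1: at line 2 remove [lmvh] add [edvcx,equ,wno] -> 10 lines: efcl pamvx edvcx equ wno ykx zlzw kran rlqxf afdds
Hunk 2: at line 2 remove [equ,wno,ykx] add [wvqat,nwb] -> 9 lines: efcl pamvx edvcx wvqat nwb zlzw kran rlqxf afdds
Hunk 3: at line 6 remove [kran] add [birpw] -> 9 lines: efcl pamvx edvcx wvqat nwb zlzw birpw rlqxf afdds
Hunk 4: at line 1 remove [edvcx,wvqat] add [otj,ojlct] -> 9 lines: efcl pamvx otj ojlct nwb zlzw birpw rlqxf afdds
Final line 3: otj

Answer: otj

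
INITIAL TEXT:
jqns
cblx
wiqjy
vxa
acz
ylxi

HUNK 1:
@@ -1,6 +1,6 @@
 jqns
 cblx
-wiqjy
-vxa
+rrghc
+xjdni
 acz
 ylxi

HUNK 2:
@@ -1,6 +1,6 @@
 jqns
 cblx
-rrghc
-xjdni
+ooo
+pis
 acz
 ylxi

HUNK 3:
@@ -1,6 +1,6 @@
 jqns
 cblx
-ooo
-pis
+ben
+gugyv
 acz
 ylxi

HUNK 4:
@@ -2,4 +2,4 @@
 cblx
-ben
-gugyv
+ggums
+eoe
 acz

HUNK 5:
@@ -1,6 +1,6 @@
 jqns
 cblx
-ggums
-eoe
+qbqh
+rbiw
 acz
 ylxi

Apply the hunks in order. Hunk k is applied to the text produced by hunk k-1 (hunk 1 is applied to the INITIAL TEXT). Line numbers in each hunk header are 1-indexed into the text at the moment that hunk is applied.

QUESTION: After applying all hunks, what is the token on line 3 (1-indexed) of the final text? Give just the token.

Hunk 1: at line 1 remove [wiqjy,vxa] add [rrghc,xjdni] -> 6 lines: jqns cblx rrghc xjdni acz ylxi
Hunk 2: at line 1 remove [rrghc,xjdni] add [ooo,pis] -> 6 lines: jqns cblx ooo pis acz ylxi
Hunk 3: at line 1 remove [ooo,pis] add [ben,gugyv] -> 6 lines: jqns cblx ben gugyv acz ylxi
Hunk 4: at line 2 remove [ben,gugyv] add [ggums,eoe] -> 6 lines: jqns cblx ggums eoe acz ylxi
Hunk 5: at line 1 remove [ggums,eoe] add [qbqh,rbiw] -> 6 lines: jqns cblx qbqh rbiw acz ylxi
Final line 3: qbqh

Answer: qbqh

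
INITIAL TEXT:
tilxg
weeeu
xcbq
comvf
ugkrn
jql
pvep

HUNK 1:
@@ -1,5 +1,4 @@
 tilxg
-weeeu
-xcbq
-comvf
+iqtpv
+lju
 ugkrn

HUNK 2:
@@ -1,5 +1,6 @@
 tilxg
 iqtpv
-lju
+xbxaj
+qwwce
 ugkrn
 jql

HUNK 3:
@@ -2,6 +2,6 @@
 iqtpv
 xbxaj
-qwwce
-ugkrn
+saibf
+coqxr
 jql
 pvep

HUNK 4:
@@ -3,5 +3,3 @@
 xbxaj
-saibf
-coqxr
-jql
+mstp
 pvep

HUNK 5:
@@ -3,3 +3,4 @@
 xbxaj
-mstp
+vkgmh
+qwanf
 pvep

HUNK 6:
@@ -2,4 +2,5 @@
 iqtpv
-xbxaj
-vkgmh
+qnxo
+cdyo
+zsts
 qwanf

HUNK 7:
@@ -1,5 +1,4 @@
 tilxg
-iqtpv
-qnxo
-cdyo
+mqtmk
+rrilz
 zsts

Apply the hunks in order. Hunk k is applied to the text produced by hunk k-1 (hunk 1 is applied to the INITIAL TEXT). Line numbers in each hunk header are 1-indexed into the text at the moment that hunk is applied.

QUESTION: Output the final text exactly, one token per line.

Hunk 1: at line 1 remove [weeeu,xcbq,comvf] add [iqtpv,lju] -> 6 lines: tilxg iqtpv lju ugkrn jql pvep
Hunk 2: at line 1 remove [lju] add [xbxaj,qwwce] -> 7 lines: tilxg iqtpv xbxaj qwwce ugkrn jql pvep
Hunk 3: at line 2 remove [qwwce,ugkrn] add [saibf,coqxr] -> 7 lines: tilxg iqtpv xbxaj saibf coqxr jql pvep
Hunk 4: at line 3 remove [saibf,coqxr,jql] add [mstp] -> 5 lines: tilxg iqtpv xbxaj mstp pvep
Hunk 5: at line 3 remove [mstp] add [vkgmh,qwanf] -> 6 lines: tilxg iqtpv xbxaj vkgmh qwanf pvep
Hunk 6: at line 2 remove [xbxaj,vkgmh] add [qnxo,cdyo,zsts] -> 7 lines: tilxg iqtpv qnxo cdyo zsts qwanf pvep
Hunk 7: at line 1 remove [iqtpv,qnxo,cdyo] add [mqtmk,rrilz] -> 6 lines: tilxg mqtmk rrilz zsts qwanf pvep

Answer: tilxg
mqtmk
rrilz
zsts
qwanf
pvep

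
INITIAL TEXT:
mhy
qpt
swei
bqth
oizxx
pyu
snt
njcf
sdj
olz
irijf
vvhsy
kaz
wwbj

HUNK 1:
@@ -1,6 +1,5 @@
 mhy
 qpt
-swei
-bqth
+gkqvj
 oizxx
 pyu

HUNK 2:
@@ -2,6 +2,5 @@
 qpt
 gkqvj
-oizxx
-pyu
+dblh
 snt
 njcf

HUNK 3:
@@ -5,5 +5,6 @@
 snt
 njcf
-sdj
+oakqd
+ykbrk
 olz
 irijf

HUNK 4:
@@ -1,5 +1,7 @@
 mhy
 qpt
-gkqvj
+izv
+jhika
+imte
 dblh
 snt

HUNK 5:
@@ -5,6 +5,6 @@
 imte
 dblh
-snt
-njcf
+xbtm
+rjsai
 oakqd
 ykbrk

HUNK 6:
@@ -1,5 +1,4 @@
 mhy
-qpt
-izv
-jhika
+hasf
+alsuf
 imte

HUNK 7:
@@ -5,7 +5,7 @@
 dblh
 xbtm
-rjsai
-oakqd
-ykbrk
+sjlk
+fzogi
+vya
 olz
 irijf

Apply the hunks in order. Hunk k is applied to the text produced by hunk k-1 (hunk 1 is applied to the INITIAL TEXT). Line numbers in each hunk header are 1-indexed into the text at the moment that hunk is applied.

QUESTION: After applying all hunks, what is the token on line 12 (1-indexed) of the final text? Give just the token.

Answer: vvhsy

Derivation:
Hunk 1: at line 1 remove [swei,bqth] add [gkqvj] -> 13 lines: mhy qpt gkqvj oizxx pyu snt njcf sdj olz irijf vvhsy kaz wwbj
Hunk 2: at line 2 remove [oizxx,pyu] add [dblh] -> 12 lines: mhy qpt gkqvj dblh snt njcf sdj olz irijf vvhsy kaz wwbj
Hunk 3: at line 5 remove [sdj] add [oakqd,ykbrk] -> 13 lines: mhy qpt gkqvj dblh snt njcf oakqd ykbrk olz irijf vvhsy kaz wwbj
Hunk 4: at line 1 remove [gkqvj] add [izv,jhika,imte] -> 15 lines: mhy qpt izv jhika imte dblh snt njcf oakqd ykbrk olz irijf vvhsy kaz wwbj
Hunk 5: at line 5 remove [snt,njcf] add [xbtm,rjsai] -> 15 lines: mhy qpt izv jhika imte dblh xbtm rjsai oakqd ykbrk olz irijf vvhsy kaz wwbj
Hunk 6: at line 1 remove [qpt,izv,jhika] add [hasf,alsuf] -> 14 lines: mhy hasf alsuf imte dblh xbtm rjsai oakqd ykbrk olz irijf vvhsy kaz wwbj
Hunk 7: at line 5 remove [rjsai,oakqd,ykbrk] add [sjlk,fzogi,vya] -> 14 lines: mhy hasf alsuf imte dblh xbtm sjlk fzogi vya olz irijf vvhsy kaz wwbj
Final line 12: vvhsy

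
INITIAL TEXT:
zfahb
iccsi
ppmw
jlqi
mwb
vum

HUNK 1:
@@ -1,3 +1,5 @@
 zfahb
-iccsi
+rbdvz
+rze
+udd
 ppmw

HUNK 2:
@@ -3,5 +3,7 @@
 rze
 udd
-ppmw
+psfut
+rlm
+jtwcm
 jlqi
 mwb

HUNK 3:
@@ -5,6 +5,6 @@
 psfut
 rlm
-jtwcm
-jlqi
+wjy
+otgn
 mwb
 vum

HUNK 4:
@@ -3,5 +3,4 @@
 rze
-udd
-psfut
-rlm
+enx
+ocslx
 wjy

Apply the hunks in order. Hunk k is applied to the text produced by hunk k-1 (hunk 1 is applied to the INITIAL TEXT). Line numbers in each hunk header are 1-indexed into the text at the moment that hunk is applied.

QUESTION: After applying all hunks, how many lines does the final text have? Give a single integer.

Answer: 9

Derivation:
Hunk 1: at line 1 remove [iccsi] add [rbdvz,rze,udd] -> 8 lines: zfahb rbdvz rze udd ppmw jlqi mwb vum
Hunk 2: at line 3 remove [ppmw] add [psfut,rlm,jtwcm] -> 10 lines: zfahb rbdvz rze udd psfut rlm jtwcm jlqi mwb vum
Hunk 3: at line 5 remove [jtwcm,jlqi] add [wjy,otgn] -> 10 lines: zfahb rbdvz rze udd psfut rlm wjy otgn mwb vum
Hunk 4: at line 3 remove [udd,psfut,rlm] add [enx,ocslx] -> 9 lines: zfahb rbdvz rze enx ocslx wjy otgn mwb vum
Final line count: 9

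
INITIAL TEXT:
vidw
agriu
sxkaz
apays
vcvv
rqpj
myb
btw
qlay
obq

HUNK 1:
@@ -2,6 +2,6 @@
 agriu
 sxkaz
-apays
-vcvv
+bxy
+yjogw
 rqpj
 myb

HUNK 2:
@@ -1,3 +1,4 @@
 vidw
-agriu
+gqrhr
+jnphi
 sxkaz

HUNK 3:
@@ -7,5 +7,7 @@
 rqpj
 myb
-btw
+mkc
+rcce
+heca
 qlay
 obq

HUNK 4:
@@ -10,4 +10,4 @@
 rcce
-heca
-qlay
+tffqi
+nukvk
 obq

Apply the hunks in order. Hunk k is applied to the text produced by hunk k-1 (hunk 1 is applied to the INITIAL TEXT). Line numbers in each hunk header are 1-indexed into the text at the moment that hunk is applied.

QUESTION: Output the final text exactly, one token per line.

Answer: vidw
gqrhr
jnphi
sxkaz
bxy
yjogw
rqpj
myb
mkc
rcce
tffqi
nukvk
obq

Derivation:
Hunk 1: at line 2 remove [apays,vcvv] add [bxy,yjogw] -> 10 lines: vidw agriu sxkaz bxy yjogw rqpj myb btw qlay obq
Hunk 2: at line 1 remove [agriu] add [gqrhr,jnphi] -> 11 lines: vidw gqrhr jnphi sxkaz bxy yjogw rqpj myb btw qlay obq
Hunk 3: at line 7 remove [btw] add [mkc,rcce,heca] -> 13 lines: vidw gqrhr jnphi sxkaz bxy yjogw rqpj myb mkc rcce heca qlay obq
Hunk 4: at line 10 remove [heca,qlay] add [tffqi,nukvk] -> 13 lines: vidw gqrhr jnphi sxkaz bxy yjogw rqpj myb mkc rcce tffqi nukvk obq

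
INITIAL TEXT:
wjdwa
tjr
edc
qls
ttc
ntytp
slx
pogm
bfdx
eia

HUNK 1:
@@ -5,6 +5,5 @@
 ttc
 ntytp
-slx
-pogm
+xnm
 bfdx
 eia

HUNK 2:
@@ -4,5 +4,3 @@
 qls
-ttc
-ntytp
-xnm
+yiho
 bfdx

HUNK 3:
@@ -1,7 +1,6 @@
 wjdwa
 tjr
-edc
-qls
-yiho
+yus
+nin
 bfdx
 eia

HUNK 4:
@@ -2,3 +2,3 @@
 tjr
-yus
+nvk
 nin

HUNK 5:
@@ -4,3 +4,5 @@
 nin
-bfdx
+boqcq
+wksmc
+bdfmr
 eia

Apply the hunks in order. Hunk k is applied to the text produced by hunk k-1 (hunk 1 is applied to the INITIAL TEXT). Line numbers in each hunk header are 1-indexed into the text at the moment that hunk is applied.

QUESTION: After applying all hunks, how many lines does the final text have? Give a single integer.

Hunk 1: at line 5 remove [slx,pogm] add [xnm] -> 9 lines: wjdwa tjr edc qls ttc ntytp xnm bfdx eia
Hunk 2: at line 4 remove [ttc,ntytp,xnm] add [yiho] -> 7 lines: wjdwa tjr edc qls yiho bfdx eia
Hunk 3: at line 1 remove [edc,qls,yiho] add [yus,nin] -> 6 lines: wjdwa tjr yus nin bfdx eia
Hunk 4: at line 2 remove [yus] add [nvk] -> 6 lines: wjdwa tjr nvk nin bfdx eia
Hunk 5: at line 4 remove [bfdx] add [boqcq,wksmc,bdfmr] -> 8 lines: wjdwa tjr nvk nin boqcq wksmc bdfmr eia
Final line count: 8

Answer: 8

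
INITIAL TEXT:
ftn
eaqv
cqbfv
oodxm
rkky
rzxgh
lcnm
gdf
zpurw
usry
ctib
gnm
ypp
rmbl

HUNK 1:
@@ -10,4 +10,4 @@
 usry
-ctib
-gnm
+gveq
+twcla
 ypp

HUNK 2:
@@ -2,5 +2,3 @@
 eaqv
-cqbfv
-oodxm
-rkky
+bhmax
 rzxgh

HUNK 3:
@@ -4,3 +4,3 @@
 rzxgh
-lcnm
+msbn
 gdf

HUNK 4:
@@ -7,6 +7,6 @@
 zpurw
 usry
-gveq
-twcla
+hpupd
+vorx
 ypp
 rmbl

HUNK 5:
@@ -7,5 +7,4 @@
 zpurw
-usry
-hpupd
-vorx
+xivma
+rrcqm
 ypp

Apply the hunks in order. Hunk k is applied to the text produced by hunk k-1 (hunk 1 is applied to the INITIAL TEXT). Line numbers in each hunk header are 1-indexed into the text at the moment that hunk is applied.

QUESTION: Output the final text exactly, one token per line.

Answer: ftn
eaqv
bhmax
rzxgh
msbn
gdf
zpurw
xivma
rrcqm
ypp
rmbl

Derivation:
Hunk 1: at line 10 remove [ctib,gnm] add [gveq,twcla] -> 14 lines: ftn eaqv cqbfv oodxm rkky rzxgh lcnm gdf zpurw usry gveq twcla ypp rmbl
Hunk 2: at line 2 remove [cqbfv,oodxm,rkky] add [bhmax] -> 12 lines: ftn eaqv bhmax rzxgh lcnm gdf zpurw usry gveq twcla ypp rmbl
Hunk 3: at line 4 remove [lcnm] add [msbn] -> 12 lines: ftn eaqv bhmax rzxgh msbn gdf zpurw usry gveq twcla ypp rmbl
Hunk 4: at line 7 remove [gveq,twcla] add [hpupd,vorx] -> 12 lines: ftn eaqv bhmax rzxgh msbn gdf zpurw usry hpupd vorx ypp rmbl
Hunk 5: at line 7 remove [usry,hpupd,vorx] add [xivma,rrcqm] -> 11 lines: ftn eaqv bhmax rzxgh msbn gdf zpurw xivma rrcqm ypp rmbl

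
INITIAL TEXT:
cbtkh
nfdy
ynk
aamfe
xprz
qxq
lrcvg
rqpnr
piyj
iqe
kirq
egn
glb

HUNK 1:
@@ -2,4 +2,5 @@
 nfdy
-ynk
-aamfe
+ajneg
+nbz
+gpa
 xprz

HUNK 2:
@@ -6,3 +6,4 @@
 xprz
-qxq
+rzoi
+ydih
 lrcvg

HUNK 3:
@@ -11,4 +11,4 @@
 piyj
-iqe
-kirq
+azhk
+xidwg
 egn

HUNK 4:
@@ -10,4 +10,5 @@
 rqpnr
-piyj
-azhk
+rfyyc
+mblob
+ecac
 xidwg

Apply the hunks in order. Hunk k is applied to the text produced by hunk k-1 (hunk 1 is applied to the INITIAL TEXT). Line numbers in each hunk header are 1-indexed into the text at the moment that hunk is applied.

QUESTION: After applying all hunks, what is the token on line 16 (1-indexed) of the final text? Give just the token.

Hunk 1: at line 2 remove [ynk,aamfe] add [ajneg,nbz,gpa] -> 14 lines: cbtkh nfdy ajneg nbz gpa xprz qxq lrcvg rqpnr piyj iqe kirq egn glb
Hunk 2: at line 6 remove [qxq] add [rzoi,ydih] -> 15 lines: cbtkh nfdy ajneg nbz gpa xprz rzoi ydih lrcvg rqpnr piyj iqe kirq egn glb
Hunk 3: at line 11 remove [iqe,kirq] add [azhk,xidwg] -> 15 lines: cbtkh nfdy ajneg nbz gpa xprz rzoi ydih lrcvg rqpnr piyj azhk xidwg egn glb
Hunk 4: at line 10 remove [piyj,azhk] add [rfyyc,mblob,ecac] -> 16 lines: cbtkh nfdy ajneg nbz gpa xprz rzoi ydih lrcvg rqpnr rfyyc mblob ecac xidwg egn glb
Final line 16: glb

Answer: glb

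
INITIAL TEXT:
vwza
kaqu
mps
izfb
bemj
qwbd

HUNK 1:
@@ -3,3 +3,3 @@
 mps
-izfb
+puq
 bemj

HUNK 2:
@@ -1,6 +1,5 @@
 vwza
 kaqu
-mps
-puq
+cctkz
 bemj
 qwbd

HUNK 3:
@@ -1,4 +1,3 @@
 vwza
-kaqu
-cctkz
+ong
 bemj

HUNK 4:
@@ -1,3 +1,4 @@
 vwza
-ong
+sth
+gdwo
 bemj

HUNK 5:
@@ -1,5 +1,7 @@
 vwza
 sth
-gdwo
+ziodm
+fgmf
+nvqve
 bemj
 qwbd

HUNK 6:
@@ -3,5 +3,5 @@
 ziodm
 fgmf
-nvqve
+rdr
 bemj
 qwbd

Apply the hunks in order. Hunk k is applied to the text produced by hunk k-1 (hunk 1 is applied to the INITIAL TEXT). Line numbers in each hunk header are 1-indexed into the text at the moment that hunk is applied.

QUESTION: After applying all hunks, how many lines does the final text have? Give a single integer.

Hunk 1: at line 3 remove [izfb] add [puq] -> 6 lines: vwza kaqu mps puq bemj qwbd
Hunk 2: at line 1 remove [mps,puq] add [cctkz] -> 5 lines: vwza kaqu cctkz bemj qwbd
Hunk 3: at line 1 remove [kaqu,cctkz] add [ong] -> 4 lines: vwza ong bemj qwbd
Hunk 4: at line 1 remove [ong] add [sth,gdwo] -> 5 lines: vwza sth gdwo bemj qwbd
Hunk 5: at line 1 remove [gdwo] add [ziodm,fgmf,nvqve] -> 7 lines: vwza sth ziodm fgmf nvqve bemj qwbd
Hunk 6: at line 3 remove [nvqve] add [rdr] -> 7 lines: vwza sth ziodm fgmf rdr bemj qwbd
Final line count: 7

Answer: 7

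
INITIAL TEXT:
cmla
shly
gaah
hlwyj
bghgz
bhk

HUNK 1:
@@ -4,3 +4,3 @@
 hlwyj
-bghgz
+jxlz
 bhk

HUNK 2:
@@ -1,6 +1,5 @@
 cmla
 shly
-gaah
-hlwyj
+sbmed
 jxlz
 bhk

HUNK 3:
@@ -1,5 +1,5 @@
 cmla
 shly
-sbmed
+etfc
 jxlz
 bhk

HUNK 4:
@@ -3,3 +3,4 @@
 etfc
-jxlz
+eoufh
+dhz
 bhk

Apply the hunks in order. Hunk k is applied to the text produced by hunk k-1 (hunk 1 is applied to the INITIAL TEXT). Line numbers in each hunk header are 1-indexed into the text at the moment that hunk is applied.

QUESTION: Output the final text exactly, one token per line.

Hunk 1: at line 4 remove [bghgz] add [jxlz] -> 6 lines: cmla shly gaah hlwyj jxlz bhk
Hunk 2: at line 1 remove [gaah,hlwyj] add [sbmed] -> 5 lines: cmla shly sbmed jxlz bhk
Hunk 3: at line 1 remove [sbmed] add [etfc] -> 5 lines: cmla shly etfc jxlz bhk
Hunk 4: at line 3 remove [jxlz] add [eoufh,dhz] -> 6 lines: cmla shly etfc eoufh dhz bhk

Answer: cmla
shly
etfc
eoufh
dhz
bhk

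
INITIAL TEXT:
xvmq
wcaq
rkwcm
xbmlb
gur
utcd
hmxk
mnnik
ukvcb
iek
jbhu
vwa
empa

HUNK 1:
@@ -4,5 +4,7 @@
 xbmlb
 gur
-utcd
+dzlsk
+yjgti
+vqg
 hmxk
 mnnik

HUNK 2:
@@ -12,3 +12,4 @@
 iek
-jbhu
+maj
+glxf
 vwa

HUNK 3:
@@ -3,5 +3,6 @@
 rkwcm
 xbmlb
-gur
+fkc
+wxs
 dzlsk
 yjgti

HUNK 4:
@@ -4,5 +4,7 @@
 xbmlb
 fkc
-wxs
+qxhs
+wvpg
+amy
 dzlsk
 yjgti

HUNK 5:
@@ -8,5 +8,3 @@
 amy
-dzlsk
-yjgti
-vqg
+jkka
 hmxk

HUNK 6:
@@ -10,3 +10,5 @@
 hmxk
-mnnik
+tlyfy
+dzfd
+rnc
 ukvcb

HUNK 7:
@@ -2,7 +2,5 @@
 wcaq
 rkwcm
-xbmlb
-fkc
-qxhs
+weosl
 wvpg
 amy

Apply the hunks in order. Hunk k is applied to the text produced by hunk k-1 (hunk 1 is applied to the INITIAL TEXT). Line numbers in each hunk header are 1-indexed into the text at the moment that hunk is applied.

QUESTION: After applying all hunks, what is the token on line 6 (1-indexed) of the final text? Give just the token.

Answer: amy

Derivation:
Hunk 1: at line 4 remove [utcd] add [dzlsk,yjgti,vqg] -> 15 lines: xvmq wcaq rkwcm xbmlb gur dzlsk yjgti vqg hmxk mnnik ukvcb iek jbhu vwa empa
Hunk 2: at line 12 remove [jbhu] add [maj,glxf] -> 16 lines: xvmq wcaq rkwcm xbmlb gur dzlsk yjgti vqg hmxk mnnik ukvcb iek maj glxf vwa empa
Hunk 3: at line 3 remove [gur] add [fkc,wxs] -> 17 lines: xvmq wcaq rkwcm xbmlb fkc wxs dzlsk yjgti vqg hmxk mnnik ukvcb iek maj glxf vwa empa
Hunk 4: at line 4 remove [wxs] add [qxhs,wvpg,amy] -> 19 lines: xvmq wcaq rkwcm xbmlb fkc qxhs wvpg amy dzlsk yjgti vqg hmxk mnnik ukvcb iek maj glxf vwa empa
Hunk 5: at line 8 remove [dzlsk,yjgti,vqg] add [jkka] -> 17 lines: xvmq wcaq rkwcm xbmlb fkc qxhs wvpg amy jkka hmxk mnnik ukvcb iek maj glxf vwa empa
Hunk 6: at line 10 remove [mnnik] add [tlyfy,dzfd,rnc] -> 19 lines: xvmq wcaq rkwcm xbmlb fkc qxhs wvpg amy jkka hmxk tlyfy dzfd rnc ukvcb iek maj glxf vwa empa
Hunk 7: at line 2 remove [xbmlb,fkc,qxhs] add [weosl] -> 17 lines: xvmq wcaq rkwcm weosl wvpg amy jkka hmxk tlyfy dzfd rnc ukvcb iek maj glxf vwa empa
Final line 6: amy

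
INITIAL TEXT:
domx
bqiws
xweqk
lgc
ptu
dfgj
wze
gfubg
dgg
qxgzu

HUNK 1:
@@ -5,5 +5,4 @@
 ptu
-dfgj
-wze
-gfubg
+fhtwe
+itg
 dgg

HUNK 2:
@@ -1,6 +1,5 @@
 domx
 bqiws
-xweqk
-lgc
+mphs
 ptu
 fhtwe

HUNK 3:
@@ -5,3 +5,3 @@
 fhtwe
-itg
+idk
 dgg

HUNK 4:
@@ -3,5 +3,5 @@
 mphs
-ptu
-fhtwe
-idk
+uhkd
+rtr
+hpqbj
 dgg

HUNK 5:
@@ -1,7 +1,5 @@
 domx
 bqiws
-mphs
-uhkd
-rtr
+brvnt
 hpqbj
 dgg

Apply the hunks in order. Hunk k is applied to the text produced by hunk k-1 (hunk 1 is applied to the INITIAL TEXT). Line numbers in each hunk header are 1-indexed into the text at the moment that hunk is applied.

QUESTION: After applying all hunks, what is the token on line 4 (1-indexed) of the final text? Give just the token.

Answer: hpqbj

Derivation:
Hunk 1: at line 5 remove [dfgj,wze,gfubg] add [fhtwe,itg] -> 9 lines: domx bqiws xweqk lgc ptu fhtwe itg dgg qxgzu
Hunk 2: at line 1 remove [xweqk,lgc] add [mphs] -> 8 lines: domx bqiws mphs ptu fhtwe itg dgg qxgzu
Hunk 3: at line 5 remove [itg] add [idk] -> 8 lines: domx bqiws mphs ptu fhtwe idk dgg qxgzu
Hunk 4: at line 3 remove [ptu,fhtwe,idk] add [uhkd,rtr,hpqbj] -> 8 lines: domx bqiws mphs uhkd rtr hpqbj dgg qxgzu
Hunk 5: at line 1 remove [mphs,uhkd,rtr] add [brvnt] -> 6 lines: domx bqiws brvnt hpqbj dgg qxgzu
Final line 4: hpqbj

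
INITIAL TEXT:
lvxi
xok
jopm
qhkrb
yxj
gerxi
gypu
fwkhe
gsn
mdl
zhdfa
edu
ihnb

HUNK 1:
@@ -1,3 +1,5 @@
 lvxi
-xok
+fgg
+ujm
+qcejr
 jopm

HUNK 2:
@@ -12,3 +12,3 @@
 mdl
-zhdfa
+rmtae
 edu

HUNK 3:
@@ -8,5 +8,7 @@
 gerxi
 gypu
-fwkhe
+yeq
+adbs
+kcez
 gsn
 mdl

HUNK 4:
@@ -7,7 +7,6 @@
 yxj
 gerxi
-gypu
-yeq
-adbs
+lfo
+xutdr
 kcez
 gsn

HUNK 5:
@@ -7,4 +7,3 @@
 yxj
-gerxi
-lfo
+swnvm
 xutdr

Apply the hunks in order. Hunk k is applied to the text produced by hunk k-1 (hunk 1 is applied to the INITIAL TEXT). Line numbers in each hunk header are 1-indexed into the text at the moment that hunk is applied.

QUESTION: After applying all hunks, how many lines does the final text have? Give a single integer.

Answer: 15

Derivation:
Hunk 1: at line 1 remove [xok] add [fgg,ujm,qcejr] -> 15 lines: lvxi fgg ujm qcejr jopm qhkrb yxj gerxi gypu fwkhe gsn mdl zhdfa edu ihnb
Hunk 2: at line 12 remove [zhdfa] add [rmtae] -> 15 lines: lvxi fgg ujm qcejr jopm qhkrb yxj gerxi gypu fwkhe gsn mdl rmtae edu ihnb
Hunk 3: at line 8 remove [fwkhe] add [yeq,adbs,kcez] -> 17 lines: lvxi fgg ujm qcejr jopm qhkrb yxj gerxi gypu yeq adbs kcez gsn mdl rmtae edu ihnb
Hunk 4: at line 7 remove [gypu,yeq,adbs] add [lfo,xutdr] -> 16 lines: lvxi fgg ujm qcejr jopm qhkrb yxj gerxi lfo xutdr kcez gsn mdl rmtae edu ihnb
Hunk 5: at line 7 remove [gerxi,lfo] add [swnvm] -> 15 lines: lvxi fgg ujm qcejr jopm qhkrb yxj swnvm xutdr kcez gsn mdl rmtae edu ihnb
Final line count: 15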